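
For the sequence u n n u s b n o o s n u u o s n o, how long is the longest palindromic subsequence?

One longest palindromic subsequence is nsouuosn (positions 3,5,8,12,13,14,15,16); it reads the same forward and backward, and the interval DP gives dp[1][17] = 8.

8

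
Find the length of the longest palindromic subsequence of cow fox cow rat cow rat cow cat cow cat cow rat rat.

9

One longest palindromic subsequence is rat rat cow cat cow cat cow rat rat (positions 4,6,7,8,9,10,11,12,13); it reads the same forward and backward, and the interval DP gives dp[1][13] = 9.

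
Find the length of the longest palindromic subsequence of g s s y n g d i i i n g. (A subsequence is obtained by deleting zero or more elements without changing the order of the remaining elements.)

Using dp[i][j] = 2 + dp[i+1][j−1] if the ends match, else max(dp[i+1][j], dp[i][j−1]):
dp[1][12] = 7. A witness is gniiing at positions 1,5,8,9,10,11,12.

7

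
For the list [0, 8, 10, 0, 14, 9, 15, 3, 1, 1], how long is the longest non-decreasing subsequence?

Let dp[i] be the longest non-decreasing subsequence ending at position i. Then dp = [1, 2, 3, 2, 4, 3, 5, 3, 3, 4].
The maximum is 5; one witness is 0, 8, 10, 14, 15 at positions 1,2,3,5,7.

5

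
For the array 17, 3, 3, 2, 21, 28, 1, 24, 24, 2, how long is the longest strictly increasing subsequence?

Let dp[i] be the longest increasing subsequence ending at position i. Then dp = [1, 1, 1, 1, 2, 3, 1, 3, 3, 2].
The maximum is 3; one witness is 17, 21, 28 at positions 1,5,6.

3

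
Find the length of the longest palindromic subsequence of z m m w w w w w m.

7

Using dp[i][j] = 2 + dp[i+1][j−1] if the ends match, else max(dp[i+1][j], dp[i][j−1]):
dp[1][9] = 7. A witness is mwwwwwm at positions 2,4,5,6,7,8,9.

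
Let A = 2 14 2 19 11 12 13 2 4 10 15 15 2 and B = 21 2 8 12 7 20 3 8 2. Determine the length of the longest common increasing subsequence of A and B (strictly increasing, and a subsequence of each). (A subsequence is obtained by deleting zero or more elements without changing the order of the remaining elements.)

2

For each value that appears in both, track the longest common increasing run ending there.
The best achievable length is 2; one witness is 2, 12 (A-positions 1,6, B-positions 2,4).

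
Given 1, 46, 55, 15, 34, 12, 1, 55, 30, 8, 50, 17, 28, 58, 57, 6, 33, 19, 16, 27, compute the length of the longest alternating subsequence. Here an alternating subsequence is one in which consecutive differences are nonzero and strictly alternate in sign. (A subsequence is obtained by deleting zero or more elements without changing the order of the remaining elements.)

14

A longest alternating subsequence is 1, 46, 15, 34, 12, 55, 30, 50, 17, 28, 6, 33, 19, 27 (positions 1,2,4,5,6,8,9,11,12,13,16,17,18,20); its 13 consecutive differences strictly alternate in sign, and length 14 is optimal.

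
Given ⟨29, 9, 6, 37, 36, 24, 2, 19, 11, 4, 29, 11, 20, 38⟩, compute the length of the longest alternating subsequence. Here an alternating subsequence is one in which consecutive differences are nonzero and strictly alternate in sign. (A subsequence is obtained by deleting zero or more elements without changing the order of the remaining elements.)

A longest alternating subsequence is 29, 9, 37, 2, 19, 11, 29, 11, 20 (positions 1,2,4,7,8,9,11,12,13); its 8 consecutive differences strictly alternate in sign, and length 9 is optimal.

9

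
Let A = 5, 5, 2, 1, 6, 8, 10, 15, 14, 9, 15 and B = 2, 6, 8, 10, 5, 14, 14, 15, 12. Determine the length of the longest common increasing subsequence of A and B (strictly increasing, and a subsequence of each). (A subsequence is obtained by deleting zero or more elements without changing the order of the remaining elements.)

A longest common strictly increasing subsequence is 2, 6, 8, 10, 14, 15 (length 6); it appears in order in both A and B, and no longer such subsequence exists.

6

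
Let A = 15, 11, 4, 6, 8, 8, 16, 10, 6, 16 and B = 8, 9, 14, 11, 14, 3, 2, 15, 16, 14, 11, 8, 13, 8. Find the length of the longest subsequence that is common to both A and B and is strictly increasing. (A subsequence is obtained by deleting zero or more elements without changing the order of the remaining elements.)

2

A longest common strictly increasing subsequence is 8, 16 (length 2); it appears in order in both A and B, and no longer such subsequence exists.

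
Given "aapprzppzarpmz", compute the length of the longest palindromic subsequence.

One longest palindromic subsequence is przppzrp (positions 4,5,6,7,8,9,11,12); it reads the same forward and backward, and the interval DP gives dp[1][14] = 8.

8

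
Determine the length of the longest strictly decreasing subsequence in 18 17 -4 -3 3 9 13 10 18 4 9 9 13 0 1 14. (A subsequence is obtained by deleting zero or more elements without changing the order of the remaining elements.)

6

Let dp[i] be the longest decreasing subsequence ending at position i. Then dp = [1, 2, 3, 3, 3, 3, 3, 4, 1, 5, 5, 5, 3, 6, 6, 3].
The maximum is 6; one witness is 18, 17, 13, 10, 4, 0 at positions 1,2,7,8,10,14.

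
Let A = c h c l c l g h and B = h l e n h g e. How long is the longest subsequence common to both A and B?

3

A longest common subsequence is hlg (length 3); the LCS DP confirms no longer common subsequence exists.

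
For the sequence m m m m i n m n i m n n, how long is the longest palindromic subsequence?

7

One longest palindromic subsequence is minmnim (positions 4,5,6,7,8,9,10); it reads the same forward and backward, and the interval DP gives dp[1][12] = 7.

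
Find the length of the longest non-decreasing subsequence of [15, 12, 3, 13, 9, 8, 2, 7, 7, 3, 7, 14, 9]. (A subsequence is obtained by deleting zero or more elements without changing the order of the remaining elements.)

Scanning left to right, the best length ending at each element is: 15→1, 12→1, 3→1, 13→2, 9→2, 8→2, 2→1, 7→2, 7→3, 3→2, 7→4, 14→5, 9→5.
So the longest non-decreasing subsequence has length 5, e.g. 3, 7, 7, 7, 14.

5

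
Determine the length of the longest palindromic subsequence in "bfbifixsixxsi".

One longest palindromic subsequence is isxxsi (positions 4,8,10,11,12,13); it reads the same forward and backward, and the interval DP gives dp[1][13] = 6.

6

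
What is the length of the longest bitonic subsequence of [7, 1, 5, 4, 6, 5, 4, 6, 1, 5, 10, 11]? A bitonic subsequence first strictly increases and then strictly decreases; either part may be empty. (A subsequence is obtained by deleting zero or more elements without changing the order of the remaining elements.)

Let inc[i] be the LIS ending at i and dec[i] the longest strictly decreasing subsequence starting at i. inc = [1, 1, 2, 2, 3, 3, 2, 4, 1, 3, 5, 6], dec = [5, 1, 3, 2, 4, 3, 2, 2, 1, 1, 1, 1].
max_i inc[i]+dec[i]−1 = 6, with one witness 1, 5, 6, 5, 4, 1.

6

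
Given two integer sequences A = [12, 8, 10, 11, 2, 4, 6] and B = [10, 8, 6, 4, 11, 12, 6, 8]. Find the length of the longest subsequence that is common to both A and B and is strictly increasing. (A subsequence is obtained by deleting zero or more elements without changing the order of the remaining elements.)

2

A longest common strictly increasing subsequence is 10, 11 (length 2); it appears in order in both A and B, and no longer such subsequence exists.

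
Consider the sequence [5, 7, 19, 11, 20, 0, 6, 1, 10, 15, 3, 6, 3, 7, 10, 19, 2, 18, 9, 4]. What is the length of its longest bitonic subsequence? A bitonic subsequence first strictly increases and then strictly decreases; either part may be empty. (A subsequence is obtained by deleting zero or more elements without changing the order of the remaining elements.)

10

One longest bitonic subsequence is 0, 1, 3, 6, 7, 10, 19, 18, 9, 4 (positions 6,8,11,12,14,15,16,18,19,20): it rises to 19 then falls. Length 10 is optimal.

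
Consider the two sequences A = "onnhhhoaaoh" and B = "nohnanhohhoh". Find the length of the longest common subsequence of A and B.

8

A longest common subsequence is onnhhhoh (length 8); the LCS DP confirms no longer common subsequence exists.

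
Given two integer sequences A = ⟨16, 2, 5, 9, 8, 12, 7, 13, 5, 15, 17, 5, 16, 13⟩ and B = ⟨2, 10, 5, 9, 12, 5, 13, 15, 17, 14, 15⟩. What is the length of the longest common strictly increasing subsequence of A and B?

A longest common strictly increasing subsequence is 2, 5, 9, 12, 13, 15, 17 (length 7); it appears in order in both A and B, and no longer such subsequence exists.

7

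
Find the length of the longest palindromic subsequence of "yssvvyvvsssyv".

One longest palindromic subsequence is yssvvyvvssy (positions 1,2,3,4,5,6,7,8,10,11,12); it reads the same forward and backward, and the interval DP gives dp[1][13] = 11.

11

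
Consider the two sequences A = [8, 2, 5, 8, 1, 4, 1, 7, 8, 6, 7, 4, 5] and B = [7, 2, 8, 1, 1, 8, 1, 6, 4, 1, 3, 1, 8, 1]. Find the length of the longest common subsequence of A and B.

7

Backtracking the LCS table gives one alignment: 2 (A2,B2) → 8 (A4,B3) → 1 (A5,B4) → 1 (A7,B5) → 8 (A9,B6) → 6 (A10,B8) → 4 (A12,B9).
So the longest common subsequence has length 7.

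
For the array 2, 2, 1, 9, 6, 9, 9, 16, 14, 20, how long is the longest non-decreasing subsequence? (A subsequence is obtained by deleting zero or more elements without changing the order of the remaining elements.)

7

Scanning left to right, the best length ending at each element is: 2→1, 2→2, 1→1, 9→3, 6→3, 9→4, 9→5, 16→6, 14→6, 20→7.
So the longest non-decreasing subsequence has length 7, e.g. 2, 2, 9, 9, 9, 16, 20.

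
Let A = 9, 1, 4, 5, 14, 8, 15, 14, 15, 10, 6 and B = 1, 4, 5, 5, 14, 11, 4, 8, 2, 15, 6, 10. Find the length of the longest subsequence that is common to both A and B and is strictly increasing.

5

A longest common strictly increasing subsequence is 1, 4, 5, 14, 15 (length 5); it appears in order in both A and B, and no longer such subsequence exists.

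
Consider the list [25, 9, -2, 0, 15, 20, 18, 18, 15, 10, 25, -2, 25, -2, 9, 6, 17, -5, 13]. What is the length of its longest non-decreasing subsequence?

7

Let dp[i] be the longest non-decreasing subsequence ending at position i. Then dp = [1, 1, 1, 2, 3, 4, 4, 5, 4, 3, 6, 2, 7, 3, 4, 4, 5, 1, 5].
The maximum is 7; one witness is -2, 0, 15, 18, 18, 25, 25 at positions 3,4,5,7,8,11,13.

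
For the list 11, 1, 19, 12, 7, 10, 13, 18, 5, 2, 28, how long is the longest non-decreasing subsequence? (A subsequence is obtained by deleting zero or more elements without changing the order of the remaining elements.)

6

Let dp[i] be the longest non-decreasing subsequence ending at position i. Then dp = [1, 1, 2, 2, 2, 3, 4, 5, 2, 2, 6].
The maximum is 6; one witness is 1, 7, 10, 13, 18, 28 at positions 2,5,6,7,8,11.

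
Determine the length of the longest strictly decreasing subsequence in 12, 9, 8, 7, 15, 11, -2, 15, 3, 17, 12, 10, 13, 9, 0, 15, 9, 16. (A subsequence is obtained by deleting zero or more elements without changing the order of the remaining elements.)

One longest decreasing subsequence is 12, 9, 8, 7, 3, 0 (positions 1,2,3,4,9,15), of length 6; no longer one exists.

6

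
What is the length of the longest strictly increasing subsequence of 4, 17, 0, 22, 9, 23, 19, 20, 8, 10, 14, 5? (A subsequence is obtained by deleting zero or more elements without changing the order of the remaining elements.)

Scanning left to right, the best length ending at each element is: 4→1, 17→2, 0→1, 22→3, 9→2, 23→4, 19→3, 20→4, 8→2, 10→3, 14→4, 5→2.
So the longest increasing subsequence has length 4, e.g. 4, 17, 22, 23.

4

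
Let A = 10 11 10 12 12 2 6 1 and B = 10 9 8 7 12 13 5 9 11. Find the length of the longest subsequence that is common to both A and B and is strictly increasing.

2

A longest common strictly increasing subsequence is 10, 12 (length 2); it appears in order in both A and B, and no longer such subsequence exists.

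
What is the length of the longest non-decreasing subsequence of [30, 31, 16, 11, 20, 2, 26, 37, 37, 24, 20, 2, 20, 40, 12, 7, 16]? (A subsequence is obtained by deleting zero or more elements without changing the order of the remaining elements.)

6

Let dp[i] be the longest non-decreasing subsequence ending at position i. Then dp = [1, 2, 1, 1, 2, 1, 3, 4, 5, 3, 3, 2, 4, 6, 3, 3, 4].
The maximum is 6; one witness is 16, 20, 26, 37, 37, 40 at positions 3,5,7,8,9,14.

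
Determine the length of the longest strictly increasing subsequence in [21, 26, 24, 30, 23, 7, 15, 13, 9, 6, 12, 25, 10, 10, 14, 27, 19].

Scanning left to right, the best length ending at each element is: 21→1, 26→2, 24→2, 30→3, 23→2, 7→1, 15→2, 13→2, 9→2, 6→1, 12→3, 25→4, 10→3, 10→3, 14→4, 27→5, 19→5.
So the longest increasing subsequence has length 5, e.g. 7, 9, 12, 25, 27.

5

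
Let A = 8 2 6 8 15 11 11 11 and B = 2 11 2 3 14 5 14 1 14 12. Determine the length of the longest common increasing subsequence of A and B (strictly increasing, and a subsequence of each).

2

A longest common strictly increasing subsequence is 2, 11 (length 2); it appears in order in both A and B, and no longer such subsequence exists.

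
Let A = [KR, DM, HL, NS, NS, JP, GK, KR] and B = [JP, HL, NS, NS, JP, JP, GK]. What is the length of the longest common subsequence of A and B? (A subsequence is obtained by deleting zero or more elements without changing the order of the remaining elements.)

5

A longest common subsequence is HL, NS, NS, JP, GK (length 5); the LCS DP confirms no longer common subsequence exists.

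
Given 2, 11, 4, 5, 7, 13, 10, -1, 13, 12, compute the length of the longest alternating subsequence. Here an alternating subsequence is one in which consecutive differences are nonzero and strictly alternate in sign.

A longest alternating subsequence is 2, 11, 4, 13, 10, 13, 12 (positions 1,2,3,6,7,9,10); its 6 consecutive differences strictly alternate in sign, and length 7 is optimal.

7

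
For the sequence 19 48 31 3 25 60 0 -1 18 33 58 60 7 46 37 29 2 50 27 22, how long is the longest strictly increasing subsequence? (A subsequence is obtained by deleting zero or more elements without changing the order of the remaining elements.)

5

One longest increasing subsequence is 19, 31, 33, 58, 60 (positions 1,3,10,11,12), of length 5; no longer one exists.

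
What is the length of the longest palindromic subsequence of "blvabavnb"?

Using dp[i][j] = 2 + dp[i+1][j−1] if the ends match, else max(dp[i+1][j], dp[i][j−1]):
dp[1][9] = 7. A witness is bvabavb at positions 1,3,4,5,6,7,9.

7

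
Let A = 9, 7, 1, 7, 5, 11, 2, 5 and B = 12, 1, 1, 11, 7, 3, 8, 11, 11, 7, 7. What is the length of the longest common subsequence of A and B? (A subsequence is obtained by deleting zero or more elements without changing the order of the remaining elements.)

3

Backtracking the LCS table gives one alignment: 1 (A3,B3) → 7 (A4,B5) → 11 (A6,B9).
So the longest common subsequence has length 3.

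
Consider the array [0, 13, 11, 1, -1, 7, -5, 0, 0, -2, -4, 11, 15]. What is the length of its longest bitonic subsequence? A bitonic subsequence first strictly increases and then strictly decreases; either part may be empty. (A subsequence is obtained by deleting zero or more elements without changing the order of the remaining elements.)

Let inc[i] be the LIS ending at i and dec[i] the longest strictly decreasing subsequence starting at i. inc = [1, 2, 2, 2, 1, 3, 1, 2, 2, 2, 2, 4, 5], dec = [4, 6, 5, 4, 3, 4, 1, 3, 3, 2, 1, 1, 1].
max_i inc[i]+dec[i]−1 = 7, with one witness 0, 13, 11, 7, 0, -2, -4.

7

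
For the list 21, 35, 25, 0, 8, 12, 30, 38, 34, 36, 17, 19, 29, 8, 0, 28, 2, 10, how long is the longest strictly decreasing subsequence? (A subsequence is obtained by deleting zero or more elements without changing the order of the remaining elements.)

Scanning left to right, the best length ending at each element is: 21→1, 35→1, 25→2, 0→3, 8→3, 12→3, 30→2, 38→1, 34→2, 36→2, 17→3, 19→3, 29→3, 8→4, 0→5, 28→4, 2→5, 10→5.
So the longest decreasing subsequence has length 5, e.g. 35, 25, 12, 8, 0.

5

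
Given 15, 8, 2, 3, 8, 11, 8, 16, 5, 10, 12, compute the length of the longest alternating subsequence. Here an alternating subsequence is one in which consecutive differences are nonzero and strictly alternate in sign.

7

A longest alternating subsequence is 15, 8, 11, 8, 16, 5, 10 (positions 1,2,6,7,8,9,10); its 6 consecutive differences strictly alternate in sign, and length 7 is optimal.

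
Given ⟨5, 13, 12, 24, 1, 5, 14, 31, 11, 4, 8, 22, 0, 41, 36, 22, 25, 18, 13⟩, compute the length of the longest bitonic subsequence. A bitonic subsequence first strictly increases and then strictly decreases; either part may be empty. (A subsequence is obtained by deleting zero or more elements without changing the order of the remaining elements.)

One longest bitonic subsequence is 5, 13, 24, 31, 41, 36, 25, 18, 13 (positions 1,2,4,8,14,15,17,18,19): it rises to 41 then falls. Length 9 is optimal.

9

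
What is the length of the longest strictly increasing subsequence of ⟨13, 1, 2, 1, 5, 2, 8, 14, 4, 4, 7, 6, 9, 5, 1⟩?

Let dp[i] be the longest increasing subsequence ending at position i. Then dp = [1, 1, 2, 1, 3, 2, 4, 5, 3, 3, 4, 4, 5, 4, 1].
The maximum is 5; one witness is 1, 2, 5, 8, 14 at positions 2,3,5,7,8.

5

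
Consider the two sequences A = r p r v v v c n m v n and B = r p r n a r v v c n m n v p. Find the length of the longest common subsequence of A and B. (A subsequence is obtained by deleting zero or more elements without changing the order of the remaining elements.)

9

A longest common subsequence is rprvvcnmv (length 9); the LCS DP confirms no longer common subsequence exists.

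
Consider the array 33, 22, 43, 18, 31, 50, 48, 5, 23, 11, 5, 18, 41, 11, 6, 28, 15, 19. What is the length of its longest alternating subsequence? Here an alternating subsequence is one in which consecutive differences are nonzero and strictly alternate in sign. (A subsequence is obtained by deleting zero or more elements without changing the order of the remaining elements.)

13

Track the best alternating length ending on an up-step vs a down-step at each position: up/down = 1/1, 1/2, 3/1, 1/4, 5/4, 5/1, 5/6, 1/6, 7/6, 7/8, 1/8, 9/8, 9/6, 9/10, 9/10, 11/10, 11/12, 13/12.
The maximum over both is 13; one such subsequence is 33, 22, 43, 18, 31, 5, 23, 11, 18, 11, 28, 15, 19.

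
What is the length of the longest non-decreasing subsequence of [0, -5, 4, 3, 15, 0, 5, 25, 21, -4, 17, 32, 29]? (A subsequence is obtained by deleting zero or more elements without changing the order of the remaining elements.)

5

Scanning left to right, the best length ending at each element is: 0→1, -5→1, 4→2, 3→2, 15→3, 0→2, 5→3, 25→4, 21→4, -4→2, 17→4, 32→5, 29→5.
So the longest non-decreasing subsequence has length 5, e.g. 0, 4, 15, 25, 32.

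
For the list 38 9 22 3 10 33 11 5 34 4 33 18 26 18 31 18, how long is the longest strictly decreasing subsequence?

5

One longest decreasing subsequence is 38, 22, 10, 5, 4 (positions 1,3,5,8,10), of length 5; no longer one exists.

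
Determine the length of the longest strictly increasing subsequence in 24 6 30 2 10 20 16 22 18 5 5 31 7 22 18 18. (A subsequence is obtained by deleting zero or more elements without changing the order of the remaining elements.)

Scanning left to right, the best length ending at each element is: 24→1, 6→1, 30→2, 2→1, 10→2, 20→3, 16→3, 22→4, 18→4, 5→2, 5→2, 31→5, 7→3, 22→5, 18→4, 18→4.
So the longest increasing subsequence has length 5, e.g. 6, 10, 20, 22, 31.

5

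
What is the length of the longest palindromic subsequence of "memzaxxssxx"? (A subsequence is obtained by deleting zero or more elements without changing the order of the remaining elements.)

Using dp[i][j] = 2 + dp[i+1][j−1] if the ends match, else max(dp[i+1][j], dp[i][j−1]):
dp[1][11] = 6. A witness is xxssxx at positions 6,7,8,9,10,11.

6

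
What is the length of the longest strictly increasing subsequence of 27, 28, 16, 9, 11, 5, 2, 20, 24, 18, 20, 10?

One longest increasing subsequence is 9, 11, 20, 24 (positions 4,5,8,9), of length 4; no longer one exists.

4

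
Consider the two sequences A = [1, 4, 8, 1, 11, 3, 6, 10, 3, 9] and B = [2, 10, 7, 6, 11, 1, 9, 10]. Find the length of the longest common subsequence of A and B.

2

A longest common subsequence is 1, 10 (length 2); the LCS DP confirms no longer common subsequence exists.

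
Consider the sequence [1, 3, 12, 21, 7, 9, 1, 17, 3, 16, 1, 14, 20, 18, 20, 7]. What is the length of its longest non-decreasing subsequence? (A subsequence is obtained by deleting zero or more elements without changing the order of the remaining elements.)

Scanning left to right, the best length ending at each element is: 1→1, 3→2, 12→3, 21→4, 7→3, 9→4, 1→2, 17→5, 3→3, 16→5, 1→3, 14→5, 20→6, 18→6, 20→7, 7→4.
So the longest non-decreasing subsequence has length 7, e.g. 1, 3, 7, 9, 17, 20, 20.

7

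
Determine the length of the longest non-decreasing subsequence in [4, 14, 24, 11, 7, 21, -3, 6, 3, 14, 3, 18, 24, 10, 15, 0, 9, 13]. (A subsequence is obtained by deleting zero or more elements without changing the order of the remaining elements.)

5

Let dp[i] be the longest non-decreasing subsequence ending at position i. Then dp = [1, 2, 3, 2, 2, 3, 1, 2, 2, 3, 3, 4, 5, 4, 5, 2, 4, 5].
The maximum is 5; one witness is 4, 14, 14, 18, 24 at positions 1,2,10,12,13.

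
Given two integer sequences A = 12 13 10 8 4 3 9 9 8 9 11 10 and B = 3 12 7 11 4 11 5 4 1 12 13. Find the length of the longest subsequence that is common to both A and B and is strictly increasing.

2

A longest common strictly increasing subsequence is 3, 11 (length 2); it appears in order in both A and B, and no longer such subsequence exists.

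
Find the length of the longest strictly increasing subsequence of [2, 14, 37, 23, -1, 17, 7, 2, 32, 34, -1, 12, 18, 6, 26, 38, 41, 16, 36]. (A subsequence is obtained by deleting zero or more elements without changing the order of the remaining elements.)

Scanning left to right, the best length ending at each element is: 2→1, 14→2, 37→3, 23→3, -1→1, 17→3, 7→2, 2→2, 32→4, 34→5, -1→1, 12→3, 18→4, 6→3, 26→5, 38→6, 41→7, 16→4, 36→6.
So the longest increasing subsequence has length 7, e.g. 2, 14, 23, 32, 34, 38, 41.

7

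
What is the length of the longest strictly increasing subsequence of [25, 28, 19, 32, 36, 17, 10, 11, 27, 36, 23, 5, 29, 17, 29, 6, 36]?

Let dp[i] be the longest increasing subsequence ending at position i. Then dp = [1, 2, 1, 3, 4, 1, 1, 2, 3, 4, 3, 1, 4, 3, 4, 2, 5].
The maximum is 5; one witness is 10, 11, 27, 29, 36 at positions 7,8,9,13,17.

5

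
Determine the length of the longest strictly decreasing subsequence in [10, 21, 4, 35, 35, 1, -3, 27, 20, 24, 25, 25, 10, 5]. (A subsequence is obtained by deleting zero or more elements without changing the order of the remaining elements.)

5

Scanning left to right, the best length ending at each element is: 10→1, 21→1, 4→2, 35→1, 35→1, 1→3, -3→4, 27→2, 20→3, 24→3, 25→3, 25→3, 10→4, 5→5.
So the longest decreasing subsequence has length 5, e.g. 35, 27, 20, 10, 5.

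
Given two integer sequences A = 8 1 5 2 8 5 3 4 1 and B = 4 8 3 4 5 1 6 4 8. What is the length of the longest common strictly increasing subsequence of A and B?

A longest common strictly increasing subsequence is 3, 4 (length 2); it appears in order in both A and B, and no longer such subsequence exists.

2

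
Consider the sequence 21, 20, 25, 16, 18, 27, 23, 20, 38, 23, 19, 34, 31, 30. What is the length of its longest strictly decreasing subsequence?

Scanning left to right, the best length ending at each element is: 21→1, 20→2, 25→1, 16→3, 18→3, 27→1, 23→2, 20→3, 38→1, 23→2, 19→4, 34→2, 31→3, 30→4.
So the longest decreasing subsequence has length 4, e.g. 25, 23, 20, 19.

4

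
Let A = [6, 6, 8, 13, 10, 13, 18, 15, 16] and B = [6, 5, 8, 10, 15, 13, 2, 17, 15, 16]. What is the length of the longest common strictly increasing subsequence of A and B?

A longest common strictly increasing subsequence is 6, 8, 10, 13, 15, 16 (length 6); it appears in order in both A and B, and no longer such subsequence exists.

6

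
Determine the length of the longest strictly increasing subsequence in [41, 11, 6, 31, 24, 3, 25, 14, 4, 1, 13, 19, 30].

Scanning left to right, the best length ending at each element is: 41→1, 11→1, 6→1, 31→2, 24→2, 3→1, 25→3, 14→2, 4→2, 1→1, 13→3, 19→4, 30→5.
So the longest increasing subsequence has length 5, e.g. 3, 4, 13, 19, 30.

5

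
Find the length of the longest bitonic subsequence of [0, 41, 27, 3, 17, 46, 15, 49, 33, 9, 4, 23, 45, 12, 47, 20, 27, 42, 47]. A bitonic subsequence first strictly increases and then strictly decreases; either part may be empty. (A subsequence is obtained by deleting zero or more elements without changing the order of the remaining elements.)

Let inc[i] be the LIS ending at i and dec[i] the longest strictly decreasing subsequence starting at i. inc = [1, 2, 2, 2, 3, 4, 3, 5, 4, 3, 3, 4, 5, 4, 6, 5, 6, 7, 8], dec = [1, 6, 5, 1, 4, 4, 3, 4, 3, 2, 1, 2, 2, 1, 2, 1, 1, 1, 1].
max_i inc[i]+dec[i]−1 = 8, with one witness 0, 3, 17, 46, 49, 33, 23, 20.

8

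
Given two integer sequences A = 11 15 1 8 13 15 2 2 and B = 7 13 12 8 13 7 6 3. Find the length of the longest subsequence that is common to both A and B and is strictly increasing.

A longest common strictly increasing subsequence is 8, 13 (length 2); it appears in order in both A and B, and no longer such subsequence exists.

2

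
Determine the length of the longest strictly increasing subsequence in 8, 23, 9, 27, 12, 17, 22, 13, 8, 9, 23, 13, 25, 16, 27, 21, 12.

8

Scanning left to right, the best length ending at each element is: 8→1, 23→2, 9→2, 27→3, 12→3, 17→4, 22→5, 13→4, 8→1, 9→2, 23→6, 13→4, 25→7, 16→5, 27→8, 21→6, 12→3.
So the longest increasing subsequence has length 8, e.g. 8, 9, 12, 17, 22, 23, 25, 27.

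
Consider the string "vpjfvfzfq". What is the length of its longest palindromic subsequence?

3

One longest palindromic subsequence is fzf (positions 6,7,8); it reads the same forward and backward, and the interval DP gives dp[1][9] = 3.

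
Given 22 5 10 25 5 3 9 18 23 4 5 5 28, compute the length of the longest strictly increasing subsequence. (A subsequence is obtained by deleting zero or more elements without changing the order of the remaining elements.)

Let dp[i] be the longest increasing subsequence ending at position i. Then dp = [1, 1, 2, 3, 1, 1, 2, 3, 4, 2, 3, 3, 5].
The maximum is 5; one witness is 5, 10, 18, 23, 28 at positions 2,3,8,9,13.

5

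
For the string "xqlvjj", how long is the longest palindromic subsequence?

2

One longest palindromic subsequence is jj (positions 5,6); it reads the same forward and backward, and the interval DP gives dp[1][6] = 2.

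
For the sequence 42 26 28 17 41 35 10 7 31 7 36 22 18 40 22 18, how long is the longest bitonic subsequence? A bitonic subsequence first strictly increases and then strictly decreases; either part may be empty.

Let inc[i] be the LIS ending at i and dec[i] the longest strictly decreasing subsequence starting at i. inc = [1, 1, 2, 1, 3, 3, 1, 1, 3, 1, 4, 2, 2, 5, 3, 2], dec = [6, 4, 4, 3, 5, 4, 2, 1, 3, 1, 3, 2, 1, 3, 2, 1].
max_i inc[i]+dec[i]−1 = 7, with one witness 26, 28, 41, 35, 31, 22, 18.

7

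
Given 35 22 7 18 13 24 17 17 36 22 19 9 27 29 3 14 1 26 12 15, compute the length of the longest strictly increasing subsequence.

Let dp[i] be the longest increasing subsequence ending at position i. Then dp = [1, 1, 1, 2, 2, 3, 3, 3, 4, 4, 4, 2, 5, 6, 1, 3, 1, 5, 3, 4].
The maximum is 6; one witness is 7, 13, 17, 22, 27, 29 at positions 3,5,7,10,13,14.

6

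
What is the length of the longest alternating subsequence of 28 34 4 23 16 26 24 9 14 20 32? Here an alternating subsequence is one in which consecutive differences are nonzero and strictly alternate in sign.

A longest alternating subsequence is 28, 34, 4, 23, 16, 26, 9, 14 (positions 1,2,3,4,5,6,8,9); its 7 consecutive differences strictly alternate in sign, and length 8 is optimal.

8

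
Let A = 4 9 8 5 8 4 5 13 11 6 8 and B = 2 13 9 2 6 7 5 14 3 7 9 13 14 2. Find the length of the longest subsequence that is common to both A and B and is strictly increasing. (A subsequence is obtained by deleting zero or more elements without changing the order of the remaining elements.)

2

For each value that appears in both, track the longest common increasing run ending there.
The best achievable length is 2; one witness is 9, 13 (A-positions 2,8, B-positions 3,12).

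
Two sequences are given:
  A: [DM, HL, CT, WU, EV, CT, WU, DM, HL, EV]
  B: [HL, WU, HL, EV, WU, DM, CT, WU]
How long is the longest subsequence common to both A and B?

Backtracking the LCS table gives one alignment: HL (A2,B1) → WU (A4,B2) → EV (A5,B4) → CT (A6,B7) → WU (A7,B8).
So the longest common subsequence has length 5.

5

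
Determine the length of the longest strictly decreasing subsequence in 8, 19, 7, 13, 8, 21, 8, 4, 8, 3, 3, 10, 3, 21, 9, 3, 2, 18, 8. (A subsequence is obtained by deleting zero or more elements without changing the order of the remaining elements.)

6

Scanning left to right, the best length ending at each element is: 8→1, 19→1, 7→2, 13→2, 8→3, 21→1, 8→3, 4→4, 8→3, 3→5, 3→5, 10→3, 3→5, 21→1, 9→4, 3→5, 2→6, 18→2, 8→5.
So the longest decreasing subsequence has length 6, e.g. 19, 13, 8, 4, 3, 2.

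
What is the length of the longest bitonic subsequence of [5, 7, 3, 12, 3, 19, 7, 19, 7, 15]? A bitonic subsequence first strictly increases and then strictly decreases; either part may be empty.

Let inc[i] be the LIS ending at i and dec[i] the longest strictly decreasing subsequence starting at i. inc = [1, 2, 1, 3, 1, 4, 2, 4, 2, 4], dec = [2, 2, 1, 2, 1, 2, 1, 2, 1, 1].
max_i inc[i]+dec[i]−1 = 5, with one witness 5, 7, 12, 19, 15.

5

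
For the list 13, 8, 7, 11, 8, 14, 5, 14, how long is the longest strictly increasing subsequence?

3

Let dp[i] be the longest increasing subsequence ending at position i. Then dp = [1, 1, 1, 2, 2, 3, 1, 3].
The maximum is 3; one witness is 8, 11, 14 at positions 2,4,6.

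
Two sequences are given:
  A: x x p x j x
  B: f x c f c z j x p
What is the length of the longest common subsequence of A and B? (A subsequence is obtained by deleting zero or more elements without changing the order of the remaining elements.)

3

Backtracking the LCS table gives one alignment: x (A1,B2) → x (A2,B8) → p (A3,B9).
So the longest common subsequence has length 3.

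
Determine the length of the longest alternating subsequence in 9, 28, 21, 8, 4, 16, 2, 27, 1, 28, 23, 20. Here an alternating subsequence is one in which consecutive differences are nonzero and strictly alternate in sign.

A longest alternating subsequence is 9, 28, 8, 16, 2, 27, 1, 28, 23 (positions 1,2,4,6,7,8,9,10,11); its 8 consecutive differences strictly alternate in sign, and length 9 is optimal.

9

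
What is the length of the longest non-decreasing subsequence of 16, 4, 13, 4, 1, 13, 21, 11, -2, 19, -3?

Let dp[i] be the longest non-decreasing subsequence ending at position i. Then dp = [1, 1, 2, 2, 1, 3, 4, 3, 1, 4, 1].
The maximum is 4; one witness is 4, 13, 13, 21 at positions 2,3,6,7.

4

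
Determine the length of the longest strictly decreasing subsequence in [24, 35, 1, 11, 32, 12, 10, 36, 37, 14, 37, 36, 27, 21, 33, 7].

5

Scanning left to right, the best length ending at each element is: 24→1, 35→1, 1→2, 11→2, 32→2, 12→3, 10→4, 36→1, 37→1, 14→3, 37→1, 36→2, 27→3, 21→4, 33→3, 7→5.
So the longest decreasing subsequence has length 5, e.g. 35, 32, 12, 10, 7.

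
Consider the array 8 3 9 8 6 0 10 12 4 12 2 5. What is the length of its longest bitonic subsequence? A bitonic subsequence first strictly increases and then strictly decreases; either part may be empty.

Let inc[i] be the LIS ending at i and dec[i] the longest strictly decreasing subsequence starting at i. inc = [1, 1, 2, 2, 2, 1, 3, 4, 2, 4, 2, 3], dec = [4, 2, 5, 4, 3, 1, 3, 3, 2, 2, 1, 1].
max_i inc[i]+dec[i]−1 = 6, with one witness 8, 9, 8, 6, 4, 2.

6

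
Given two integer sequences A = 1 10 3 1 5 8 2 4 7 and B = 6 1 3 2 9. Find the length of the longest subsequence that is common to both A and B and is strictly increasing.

A longest common strictly increasing subsequence is 1, 3 (length 2); it appears in order in both A and B, and no longer such subsequence exists.

2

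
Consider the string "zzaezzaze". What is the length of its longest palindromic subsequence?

One longest palindromic subsequence is zazzaz (positions 2,3,5,6,7,8); it reads the same forward and backward, and the interval DP gives dp[1][9] = 6.

6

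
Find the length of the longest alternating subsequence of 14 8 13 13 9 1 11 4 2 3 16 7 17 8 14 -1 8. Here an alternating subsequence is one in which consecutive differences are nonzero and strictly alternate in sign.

13

Track the best alternating length ending on an up-step vs a down-step at each position: up/down = 1/1, 1/2, 3/2, 3/2, 3/4, 1/4, 5/4, 5/6, 5/6, 7/6, 7/1, 7/8, 9/1, 9/10, 11/10, 1/12, 13/12.
The maximum over both is 13; one such subsequence is 14, 8, 13, 9, 11, 4, 16, 7, 17, 8, 14, -1, 8.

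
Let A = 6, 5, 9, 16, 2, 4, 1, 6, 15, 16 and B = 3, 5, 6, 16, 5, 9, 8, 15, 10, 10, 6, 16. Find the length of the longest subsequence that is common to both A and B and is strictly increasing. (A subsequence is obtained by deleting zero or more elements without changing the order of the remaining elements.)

A longest common strictly increasing subsequence is 5, 6, 15, 16 (length 4); it appears in order in both A and B, and no longer such subsequence exists.

4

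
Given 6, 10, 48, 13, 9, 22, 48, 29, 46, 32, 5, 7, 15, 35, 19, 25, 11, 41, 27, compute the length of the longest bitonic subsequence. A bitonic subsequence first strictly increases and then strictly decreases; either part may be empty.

Let inc[i] be the LIS ending at i and dec[i] the longest strictly decreasing subsequence starting at i. inc = [1, 2, 3, 3, 2, 4, 5, 5, 6, 6, 1, 2, 4, 7, 5, 6, 3, 8, 7], dec = [2, 3, 5, 3, 2, 3, 5, 3, 4, 3, 1, 1, 2, 3, 2, 2, 1, 2, 1].
max_i inc[i]+dec[i]−1 = 9, with one witness 6, 10, 13, 22, 48, 46, 35, 25, 11.

9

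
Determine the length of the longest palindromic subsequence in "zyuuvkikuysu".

7

One longest palindromic subsequence is uukikuu (positions 3,4,6,7,8,9,12); it reads the same forward and backward, and the interval DP gives dp[1][12] = 7.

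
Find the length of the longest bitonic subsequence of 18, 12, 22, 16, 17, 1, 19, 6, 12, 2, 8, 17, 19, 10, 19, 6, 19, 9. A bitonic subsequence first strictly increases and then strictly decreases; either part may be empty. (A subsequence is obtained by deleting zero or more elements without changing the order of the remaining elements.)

7

Let inc[i] be the LIS ending at i and dec[i] the longest strictly decreasing subsequence starting at i. inc = [1, 1, 2, 2, 3, 1, 4, 2, 3, 2, 3, 4, 5, 4, 5, 3, 5, 4], dec = [5, 3, 5, 4, 4, 1, 4, 2, 3, 1, 2, 3, 3, 2, 2, 1, 2, 1].
max_i inc[i]+dec[i]−1 = 7, with one witness 12, 16, 17, 19, 17, 10, 9.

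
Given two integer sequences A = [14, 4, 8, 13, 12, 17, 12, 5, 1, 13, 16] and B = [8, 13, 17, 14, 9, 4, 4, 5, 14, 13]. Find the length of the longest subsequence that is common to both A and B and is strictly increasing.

3

A longest common strictly increasing subsequence is 8, 13, 17 (length 3); it appears in order in both A and B, and no longer such subsequence exists.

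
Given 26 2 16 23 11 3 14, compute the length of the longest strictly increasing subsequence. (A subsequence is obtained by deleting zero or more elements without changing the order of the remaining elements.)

3

Let dp[i] be the longest increasing subsequence ending at position i. Then dp = [1, 1, 2, 3, 2, 2, 3].
The maximum is 3; one witness is 2, 16, 23 at positions 2,3,4.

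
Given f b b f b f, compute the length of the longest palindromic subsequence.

One longest palindromic subsequence is fbfbf (positions 1,2,4,5,6); it reads the same forward and backward, and the interval DP gives dp[1][6] = 5.

5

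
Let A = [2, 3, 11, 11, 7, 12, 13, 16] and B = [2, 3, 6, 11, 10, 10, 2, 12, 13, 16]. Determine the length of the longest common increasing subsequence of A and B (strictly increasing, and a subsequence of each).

A longest common strictly increasing subsequence is 2, 3, 11, 12, 13, 16 (length 6); it appears in order in both A and B, and no longer such subsequence exists.

6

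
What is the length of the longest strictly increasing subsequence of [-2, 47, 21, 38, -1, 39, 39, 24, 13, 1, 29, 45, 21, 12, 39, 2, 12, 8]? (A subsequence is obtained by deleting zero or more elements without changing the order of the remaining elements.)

5

Let dp[i] be the longest increasing subsequence ending at position i. Then dp = [1, 2, 2, 3, 2, 4, 4, 3, 3, 3, 4, 5, 4, 4, 5, 4, 5, 5].
The maximum is 5; one witness is -2, 21, 38, 39, 45 at positions 1,3,4,6,12.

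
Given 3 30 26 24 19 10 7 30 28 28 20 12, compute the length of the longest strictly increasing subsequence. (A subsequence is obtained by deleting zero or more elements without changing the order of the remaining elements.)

3

Let dp[i] be the longest increasing subsequence ending at position i. Then dp = [1, 2, 2, 2, 2, 2, 2, 3, 3, 3, 3, 3].
The maximum is 3; one witness is 3, 26, 30 at positions 1,3,8.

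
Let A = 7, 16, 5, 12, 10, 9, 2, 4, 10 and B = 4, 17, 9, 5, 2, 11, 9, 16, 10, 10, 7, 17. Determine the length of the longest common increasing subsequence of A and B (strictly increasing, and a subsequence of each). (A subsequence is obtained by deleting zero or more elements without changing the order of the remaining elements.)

For each value that appears in both, track the longest common increasing run ending there.
The best achievable length is 3; one witness is 5, 9, 10 (A-positions 3,6,9, B-positions 4,7,9).

3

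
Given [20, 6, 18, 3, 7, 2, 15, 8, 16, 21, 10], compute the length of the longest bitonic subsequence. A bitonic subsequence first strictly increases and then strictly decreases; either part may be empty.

Let inc[i] be the LIS ending at i and dec[i] the longest strictly decreasing subsequence starting at i. inc = [1, 1, 2, 1, 2, 1, 3, 3, 4, 5, 4], dec = [4, 3, 3, 2, 2, 1, 2, 1, 2, 2, 1].
max_i inc[i]+dec[i]−1 = 6, with one witness 6, 7, 15, 16, 21, 10.

6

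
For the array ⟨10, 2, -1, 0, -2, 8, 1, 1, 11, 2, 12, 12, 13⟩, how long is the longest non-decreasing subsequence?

8

Let dp[i] be the longest non-decreasing subsequence ending at position i. Then dp = [1, 1, 1, 2, 1, 3, 3, 4, 5, 5, 6, 7, 8].
The maximum is 8; one witness is -1, 0, 1, 1, 11, 12, 12, 13 at positions 3,4,7,8,9,11,12,13.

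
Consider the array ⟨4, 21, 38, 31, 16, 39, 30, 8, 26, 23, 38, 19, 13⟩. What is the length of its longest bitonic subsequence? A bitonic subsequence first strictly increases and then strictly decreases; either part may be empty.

Let inc[i] be the LIS ending at i and dec[i] the longest strictly decreasing subsequence starting at i. inc = [1, 2, 3, 3, 2, 4, 3, 2, 3, 3, 4, 3, 3], dec = [1, 3, 7, 6, 2, 6, 5, 1, 4, 3, 3, 2, 1].
max_i inc[i]+dec[i]−1 = 9, with one witness 4, 21, 38, 31, 30, 26, 23, 19, 13.

9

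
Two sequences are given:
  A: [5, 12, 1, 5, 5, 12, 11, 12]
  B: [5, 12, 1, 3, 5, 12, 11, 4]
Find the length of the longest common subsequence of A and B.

Backtracking the LCS table gives one alignment: 5 (A1,B1) → 12 (A2,B2) → 1 (A3,B3) → 5 (A5,B5) → 12 (A6,B6) → 11 (A7,B7).
So the longest common subsequence has length 6.

6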